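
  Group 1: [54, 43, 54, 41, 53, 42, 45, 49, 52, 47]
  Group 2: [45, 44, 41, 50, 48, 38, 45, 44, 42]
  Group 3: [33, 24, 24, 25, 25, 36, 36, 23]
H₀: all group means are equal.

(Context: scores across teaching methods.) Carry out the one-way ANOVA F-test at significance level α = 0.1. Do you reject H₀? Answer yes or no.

reject H₀: yes

Group means [48.00, 44.11, 28.25], grand mean 40.852
SSB = Σnᵢ(x̄ᵢ−x̄)² = 1877.019; SSW = ΣΣ(x−x̄ᵢ)² = 564.389
MSB = 1877.019/2 = 938.5093; MSW = 564.389/24 = 23.5162
F = MSB/MSW = 39.9090
df = (2, 24)
p-value (upper-tail) = 0.00000
At α=0.1: p < α → reject H₀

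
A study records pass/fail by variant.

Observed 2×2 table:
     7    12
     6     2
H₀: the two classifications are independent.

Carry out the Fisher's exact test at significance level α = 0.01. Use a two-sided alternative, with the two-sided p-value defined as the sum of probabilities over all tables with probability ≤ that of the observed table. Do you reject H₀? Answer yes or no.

reject H₀: no

Margins: r₁=19, r₂=8, c₁=13, c₂=14, n=27
p_obs = C(19,7)·C(8,6)/C(27,13); sum pmf over tables with pmf ≤ p_obs
p-value (two-sided) = 0.10319
At α=0.01: p ≥ α → fail to reject H₀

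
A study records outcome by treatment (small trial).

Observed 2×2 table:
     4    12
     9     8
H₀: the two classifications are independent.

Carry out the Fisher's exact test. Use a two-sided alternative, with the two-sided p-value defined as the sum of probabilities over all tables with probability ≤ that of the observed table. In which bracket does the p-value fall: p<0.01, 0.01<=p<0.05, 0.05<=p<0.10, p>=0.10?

p-value bracket: p>=0.10

Margins: r₁=16, r₂=17, c₁=13, c₂=20, n=33
p_obs = C(16,4)·C(17,9)/C(33,13); sum pmf over tables with pmf ≤ p_obs
p-value (two-sided) = 0.15706
→ bracket: p>=0.10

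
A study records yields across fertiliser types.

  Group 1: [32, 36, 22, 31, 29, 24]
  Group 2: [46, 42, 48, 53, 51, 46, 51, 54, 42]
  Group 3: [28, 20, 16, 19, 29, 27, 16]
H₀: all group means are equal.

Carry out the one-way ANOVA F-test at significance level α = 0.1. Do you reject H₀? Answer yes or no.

Group means [29.00, 48.11, 22.14], grand mean 34.636
SSB = Σnᵢ(x̄ᵢ−x̄)² = 2917.345; SSW = ΣΣ(x−x̄ᵢ)² = 489.746
MSB = 2917.345/2 = 1458.6724; MSW = 489.746/19 = 25.7761
F = MSB/MSW = 56.5901
df = (2, 19)
p-value (upper-tail) = 0.00000
At α=0.1: p < α → reject H₀

reject H₀: yes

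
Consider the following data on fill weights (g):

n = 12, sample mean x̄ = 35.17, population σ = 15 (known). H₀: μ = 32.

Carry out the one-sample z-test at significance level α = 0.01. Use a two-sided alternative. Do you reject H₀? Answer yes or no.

SE = σ/√n = 15/√12 = 4.3301
z = (x̄−μ₀)/SE = (35.17−32)/4.3301 = 0.7321
p-value (two-sided) = 0.46412
At α=0.01: p ≥ α → fail to reject H₀

reject H₀: no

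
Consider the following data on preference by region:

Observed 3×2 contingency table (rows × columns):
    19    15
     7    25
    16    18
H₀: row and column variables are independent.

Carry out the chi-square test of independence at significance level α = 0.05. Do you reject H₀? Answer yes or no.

Row totals [34, 32, 34], col totals [42, 58], n=100
χ² = (19−14.28)²/14.28 + (15−19.72)²/19.72 + (7−13.44)²/13.44 + (25−18.56)²/18.56 + (16−14.28)²/14.28 + (18−19.72)²/19.72 = 8.3674
df = 2
p-value (upper-tail) = 0.01524
At α=0.05: p < α → reject H₀

reject H₀: yes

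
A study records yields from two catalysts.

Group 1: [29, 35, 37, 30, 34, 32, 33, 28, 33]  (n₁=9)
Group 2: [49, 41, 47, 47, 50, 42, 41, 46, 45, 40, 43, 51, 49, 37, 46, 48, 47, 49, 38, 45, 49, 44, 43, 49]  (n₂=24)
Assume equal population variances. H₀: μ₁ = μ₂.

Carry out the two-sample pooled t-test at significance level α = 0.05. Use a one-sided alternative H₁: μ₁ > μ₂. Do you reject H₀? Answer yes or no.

x̄₁=32.333, s₁=2.915, n₁=9
x̄₂=45.250, s₂=3.904, n₂=24
s_p² = [8·2.915² + 23·3.904²]/31 = 13.5000
SE = √(s_p²·(1/9+1/24)) = 1.4361
t = (32.333−45.250)/1.4361 = -8.9940
df = 31
p-value (one-sided, H₁ greater) = 1.00000
At α=0.05: p ≥ α → fail to reject H₀

reject H₀: no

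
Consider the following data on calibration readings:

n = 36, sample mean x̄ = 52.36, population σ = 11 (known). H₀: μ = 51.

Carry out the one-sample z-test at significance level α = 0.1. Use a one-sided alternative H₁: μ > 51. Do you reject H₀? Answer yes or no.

reject H₀: no

SE = σ/√n = 11/√36 = 1.8333
z = (x̄−μ₀)/SE = (52.36−51)/1.8333 = 0.7418
p-value (one-sided, H₁ greater) = 0.22910
At α=0.1: p ≥ α → fail to reject H₀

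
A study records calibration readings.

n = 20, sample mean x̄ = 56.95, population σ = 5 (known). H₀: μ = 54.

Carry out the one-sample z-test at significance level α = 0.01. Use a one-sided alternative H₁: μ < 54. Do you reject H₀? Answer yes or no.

SE = σ/√n = 5/√20 = 1.1180
z = (x̄−μ₀)/SE = (56.95−54)/1.1180 = 2.6386
p-value (one-sided, H₁ less) = 0.99584
At α=0.01: p ≥ α → fail to reject H₀

reject H₀: no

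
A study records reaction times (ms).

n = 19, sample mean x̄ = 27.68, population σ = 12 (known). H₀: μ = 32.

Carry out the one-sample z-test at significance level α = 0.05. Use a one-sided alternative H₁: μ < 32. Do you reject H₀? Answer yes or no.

reject H₀: no

SE = σ/√n = 12/√19 = 2.7530
z = (x̄−μ₀)/SE = (27.68−32)/2.7530 = -1.5692
p-value (one-sided, H₁ less) = 0.05830
At α=0.05: p ≥ α → fail to reject H₀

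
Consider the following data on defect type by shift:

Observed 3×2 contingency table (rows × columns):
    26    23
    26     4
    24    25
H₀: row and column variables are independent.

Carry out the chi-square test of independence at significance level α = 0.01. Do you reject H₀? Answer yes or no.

Row totals [49, 30, 49], col totals [76, 52], n=128
χ² = (26−29.09)²/29.09 + (23−19.91)²/19.91 + (26−17.81)²/17.81 + (4−12.19)²/12.19 + (24−29.09)²/29.09 + (25−19.91)²/19.91 = 12.2687
df = 2
p-value (upper-tail) = 0.00217
At α=0.01: p < α → reject H₀

reject H₀: yes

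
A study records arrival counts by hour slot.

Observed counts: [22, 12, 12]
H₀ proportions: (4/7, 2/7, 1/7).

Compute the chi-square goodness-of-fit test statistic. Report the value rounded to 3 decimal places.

test statistic = 5.283

n = 46; E_i = n·p_i = [26.29, 13.14, 6.57]
χ² = (22−26.29)²/26.29 + (12−13.14)²/13.14 + (12−6.57)²/6.57 = 5.2826
df = 2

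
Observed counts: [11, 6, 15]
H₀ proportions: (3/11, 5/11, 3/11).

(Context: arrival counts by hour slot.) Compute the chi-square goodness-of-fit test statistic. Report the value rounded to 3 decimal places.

n = 32; E_i = n·p_i = [8.73, 14.55, 8.73]
χ² = (11−8.73)²/8.73 + (6−14.55)²/14.55 + (15−8.73)²/8.73 = 10.1208
df = 2

test statistic = 10.121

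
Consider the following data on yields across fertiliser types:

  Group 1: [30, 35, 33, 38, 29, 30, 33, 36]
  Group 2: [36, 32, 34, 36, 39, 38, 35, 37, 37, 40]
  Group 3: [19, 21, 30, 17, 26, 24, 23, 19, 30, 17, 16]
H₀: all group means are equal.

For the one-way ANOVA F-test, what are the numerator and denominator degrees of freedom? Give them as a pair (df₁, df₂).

k = 3 groups, N = 29 total
df = (k−1, N−k) = (3−1, 29−3) = (2, 26)

degrees of freedom = [2, 26]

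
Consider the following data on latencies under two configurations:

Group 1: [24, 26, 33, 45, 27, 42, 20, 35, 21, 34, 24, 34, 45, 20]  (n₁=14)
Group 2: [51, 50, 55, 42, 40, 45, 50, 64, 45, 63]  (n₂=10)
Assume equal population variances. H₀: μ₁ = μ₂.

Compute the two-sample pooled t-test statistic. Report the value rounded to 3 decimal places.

test statistic = -5.546

x̄₁=30.714, s₁=8.905, n₁=14
x̄₂=50.500, s₂=8.182, n₂=10
s_p² = [13·8.905² + 9·8.182²]/22 = 74.2435
SE = √(s_p²·(1/14+1/10)) = 3.5676
t = (30.714−50.500)/3.5676 = -5.5460
df = 22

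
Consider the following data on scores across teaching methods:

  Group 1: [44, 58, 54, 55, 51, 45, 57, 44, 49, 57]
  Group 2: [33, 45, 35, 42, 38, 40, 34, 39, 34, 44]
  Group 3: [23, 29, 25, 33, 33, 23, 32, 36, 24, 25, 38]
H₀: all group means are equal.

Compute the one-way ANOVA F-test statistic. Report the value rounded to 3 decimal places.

test statistic = 48.345

Group means [51.40, 38.40, 29.18], grand mean 39.323
SSB = Σnᵢ(x̄ᵢ−x̄)² = 2598.338; SSW = ΣΣ(x−x̄ᵢ)² = 752.436
MSB = 2598.338/2 = 1299.1689; MSW = 752.436/28 = 26.8727
F = MSB/MSW = 48.3453
df = (2, 28)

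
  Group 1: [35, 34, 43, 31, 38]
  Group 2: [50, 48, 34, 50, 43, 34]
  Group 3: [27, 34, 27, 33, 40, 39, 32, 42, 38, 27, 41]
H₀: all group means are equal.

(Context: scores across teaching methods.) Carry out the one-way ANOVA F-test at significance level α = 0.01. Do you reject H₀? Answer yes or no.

reject H₀: no

Group means [36.20, 43.17, 34.55], grand mean 37.273
SSB = Σnᵢ(x̄ᵢ−x̄)² = 296.003; SSW = ΣΣ(x−x̄ᵢ)² = 706.361
MSB = 296.003/2 = 148.0015; MSW = 706.361/19 = 37.1769
F = MSB/MSW = 3.9810
df = (2, 19)
p-value (upper-tail) = 0.03598
At α=0.01: p ≥ α → fail to reject H₀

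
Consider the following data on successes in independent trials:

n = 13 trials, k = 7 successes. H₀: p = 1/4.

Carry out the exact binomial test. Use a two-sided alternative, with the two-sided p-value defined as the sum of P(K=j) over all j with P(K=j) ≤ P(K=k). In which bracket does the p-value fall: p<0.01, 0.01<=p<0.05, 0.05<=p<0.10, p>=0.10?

p-value bracket: 0.01<=p<0.05

Exact binomial: n=13, k=7, p₀=1/4=0.2500
P(X=j) = C(n,j)·p₀^j·(1−p₀)^(n−j); p = Σ P(X=j) over j with P(X=j) ≤ P(X=7)
p-value (two-sided) = 0.02429
→ bracket: 0.01<=p<0.05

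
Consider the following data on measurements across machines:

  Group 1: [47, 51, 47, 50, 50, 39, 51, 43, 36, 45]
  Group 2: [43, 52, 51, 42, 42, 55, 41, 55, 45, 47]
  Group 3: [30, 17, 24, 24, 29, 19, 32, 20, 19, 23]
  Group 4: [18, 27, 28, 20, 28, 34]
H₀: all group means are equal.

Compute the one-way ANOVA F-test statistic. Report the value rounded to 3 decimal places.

test statistic = 50.106

Group means [45.90, 47.30, 23.70, 25.83], grand mean 36.778
SSB = Σnᵢ(x̄ᵢ−x̄)² = 4368.289; SSW = ΣΣ(x−x̄ᵢ)² = 929.933
MSB = 4368.289/3 = 1456.0963; MSW = 929.933/32 = 29.0604
F = MSB/MSW = 50.1058
df = (3, 32)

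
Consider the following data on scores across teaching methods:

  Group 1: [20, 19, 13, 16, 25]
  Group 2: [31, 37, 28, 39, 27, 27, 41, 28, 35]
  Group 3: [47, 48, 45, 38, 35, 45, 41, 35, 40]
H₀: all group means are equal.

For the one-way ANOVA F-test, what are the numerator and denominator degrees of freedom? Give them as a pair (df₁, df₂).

degrees of freedom = [2, 20]

k = 3 groups, N = 23 total
df = (k−1, N−k) = (3−1, 23−3) = (2, 20)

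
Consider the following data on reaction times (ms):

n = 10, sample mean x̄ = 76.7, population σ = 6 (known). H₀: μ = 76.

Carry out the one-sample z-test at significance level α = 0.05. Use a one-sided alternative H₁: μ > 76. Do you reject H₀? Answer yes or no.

SE = σ/√n = 6/√10 = 1.8974
z = (x̄−μ₀)/SE = (76.7−76)/1.8974 = 0.3689
p-value (one-sided, H₁ greater) = 0.35609
At α=0.05: p ≥ α → fail to reject H₀

reject H₀: no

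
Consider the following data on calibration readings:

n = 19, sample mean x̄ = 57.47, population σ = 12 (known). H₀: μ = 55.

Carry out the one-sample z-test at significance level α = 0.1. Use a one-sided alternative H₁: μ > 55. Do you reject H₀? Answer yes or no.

SE = σ/√n = 12/√19 = 2.7530
z = (x̄−μ₀)/SE = (57.47−55)/2.7530 = 0.8972
p-value (one-sided, H₁ greater) = 0.18480
At α=0.1: p ≥ α → fail to reject H₀

reject H₀: no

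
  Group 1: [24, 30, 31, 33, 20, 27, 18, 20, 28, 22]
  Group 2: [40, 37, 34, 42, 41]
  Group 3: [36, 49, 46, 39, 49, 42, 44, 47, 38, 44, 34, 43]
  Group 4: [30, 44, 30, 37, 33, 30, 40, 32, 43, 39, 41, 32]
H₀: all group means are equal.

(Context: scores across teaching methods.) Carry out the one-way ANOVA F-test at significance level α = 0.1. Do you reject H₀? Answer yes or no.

reject H₀: yes

Group means [25.30, 38.80, 42.58, 35.92], grand mean 35.615
SSB = Σnᵢ(x̄ᵢ−x̄)² = 1698.497; SSW = ΣΣ(x−x̄ᵢ)² = 870.733
MSB = 1698.497/3 = 566.1658; MSW = 870.733/35 = 24.8781
F = MSB/MSW = 22.7576
df = (3, 35)
p-value (upper-tail) = 0.00000
At α=0.1: p < α → reject H₀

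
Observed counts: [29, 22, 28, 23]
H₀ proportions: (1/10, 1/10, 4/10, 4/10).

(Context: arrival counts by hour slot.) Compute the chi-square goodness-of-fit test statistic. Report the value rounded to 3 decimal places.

test statistic = 60.083

n = 102; E_i = n·p_i = [10.20, 10.20, 40.80, 40.80]
χ² = (29−10.20)²/10.20 + (22−10.20)²/10.20 + (28−40.80)²/40.80 + (23−40.80)²/40.80 = 60.0833
df = 3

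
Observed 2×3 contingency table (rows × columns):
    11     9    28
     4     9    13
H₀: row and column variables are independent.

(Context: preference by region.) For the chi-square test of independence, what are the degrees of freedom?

degrees of freedom = 2

df = (r−1)(c−1) = (2−1)·(3−1) = 2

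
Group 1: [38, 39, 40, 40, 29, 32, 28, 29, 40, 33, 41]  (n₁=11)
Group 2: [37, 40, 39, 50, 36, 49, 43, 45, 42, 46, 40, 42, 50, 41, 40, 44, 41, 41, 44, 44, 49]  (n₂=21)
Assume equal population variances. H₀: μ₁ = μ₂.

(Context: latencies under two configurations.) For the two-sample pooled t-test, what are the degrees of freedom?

df = n₁ + n₂ − 2 = 11 + 21 − 2 = 30

degrees of freedom = 30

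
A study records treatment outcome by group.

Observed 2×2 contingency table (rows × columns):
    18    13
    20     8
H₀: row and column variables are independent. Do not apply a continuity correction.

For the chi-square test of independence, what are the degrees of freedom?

degrees of freedom = 1

df = (r−1)(c−1) = (2−1)·(2−1) = 1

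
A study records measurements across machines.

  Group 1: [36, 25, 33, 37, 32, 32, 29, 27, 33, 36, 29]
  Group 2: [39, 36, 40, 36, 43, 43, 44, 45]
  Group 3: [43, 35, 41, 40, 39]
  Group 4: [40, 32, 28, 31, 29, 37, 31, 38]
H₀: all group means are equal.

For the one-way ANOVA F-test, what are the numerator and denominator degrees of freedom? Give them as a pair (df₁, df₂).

k = 4 groups, N = 32 total
df = (k−1, N−k) = (4−1, 32−4) = (3, 28)

degrees of freedom = [3, 28]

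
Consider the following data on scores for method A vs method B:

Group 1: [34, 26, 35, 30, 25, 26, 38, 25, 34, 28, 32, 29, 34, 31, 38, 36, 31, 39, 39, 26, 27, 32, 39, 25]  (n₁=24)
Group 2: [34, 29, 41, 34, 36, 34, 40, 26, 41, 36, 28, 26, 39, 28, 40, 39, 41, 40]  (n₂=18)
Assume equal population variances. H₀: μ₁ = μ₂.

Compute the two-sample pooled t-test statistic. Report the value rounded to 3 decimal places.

test statistic = -2.152

x̄₁=31.625, s₁=4.950, n₁=24
x̄₂=35.111, s₂=5.508, n₂=18
s_p² = [23·4.950² + 17·5.508²]/40 = 26.9851
SE = √(s_p²·(1/24+1/18)) = 1.6197
t = (31.625−35.111)/1.6197 = -2.1523
df = 40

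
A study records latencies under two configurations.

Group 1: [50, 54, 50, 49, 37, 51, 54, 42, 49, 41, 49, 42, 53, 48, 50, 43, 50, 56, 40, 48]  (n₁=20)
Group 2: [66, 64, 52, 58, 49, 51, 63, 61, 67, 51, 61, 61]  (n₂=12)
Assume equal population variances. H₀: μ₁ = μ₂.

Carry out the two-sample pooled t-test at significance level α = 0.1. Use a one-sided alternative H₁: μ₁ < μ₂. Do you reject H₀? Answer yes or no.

reject H₀: yes

x̄₁=47.800, s₁=5.227, n₁=20
x̄₂=58.667, s₂=6.344, n₂=12
s_p² = [19·5.227² + 11·6.344²]/30 = 32.0622
SE = √(s_p²·(1/20+1/12)) = 2.0676
t = (47.800−58.667)/2.0676 = -5.2557
df = 30
p-value (one-sided, H₁ less) = 0.00001
At α=0.1: p < α → reject H₀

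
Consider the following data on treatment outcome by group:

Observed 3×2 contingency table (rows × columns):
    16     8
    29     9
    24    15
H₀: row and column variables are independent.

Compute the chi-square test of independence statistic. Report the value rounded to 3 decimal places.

Row totals [24, 38, 39], col totals [69, 32], n=101
χ² = (16−16.40)²/16.40 + (8−7.60)²/7.60 + (29−25.96)²/25.96 + (9−12.04)²/12.04 + (24−26.64)²/26.64 + (15−12.36)²/12.36 = 1.9814
df = 2

test statistic = 1.981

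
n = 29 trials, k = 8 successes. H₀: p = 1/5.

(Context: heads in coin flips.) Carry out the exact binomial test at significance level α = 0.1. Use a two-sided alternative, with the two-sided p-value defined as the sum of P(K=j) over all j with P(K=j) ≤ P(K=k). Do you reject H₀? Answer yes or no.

Exact binomial: n=29, k=8, p₀=1/5=0.2000
P(X=j) = C(n,j)·p₀^j·(1−p₀)^(n−j); p = Σ P(X=j) over j with P(X=j) ≤ P(X=8)
p-value (two-sided) = 0.35011
At α=0.1: p ≥ α → fail to reject H₀

reject H₀: no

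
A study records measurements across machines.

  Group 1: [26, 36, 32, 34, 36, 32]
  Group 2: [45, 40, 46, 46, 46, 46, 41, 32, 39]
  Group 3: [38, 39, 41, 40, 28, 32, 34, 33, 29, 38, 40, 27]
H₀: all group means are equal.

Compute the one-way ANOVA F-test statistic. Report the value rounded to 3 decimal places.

test statistic = 9.373

Group means [32.67, 42.33, 34.92], grand mean 36.889
SSB = Σnᵢ(x̄ᵢ−x̄)² = 420.417; SSW = ΣΣ(x−x̄ᵢ)² = 538.250
MSB = 420.417/2 = 210.2083; MSW = 538.250/24 = 22.4271
F = MSB/MSW = 9.3730
df = (2, 24)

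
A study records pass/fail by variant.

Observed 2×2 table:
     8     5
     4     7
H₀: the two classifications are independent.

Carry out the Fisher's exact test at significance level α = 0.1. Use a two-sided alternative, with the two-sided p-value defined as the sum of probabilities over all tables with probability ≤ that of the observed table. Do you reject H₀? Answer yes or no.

reject H₀: no

Margins: r₁=13, r₂=11, c₁=12, c₂=12, n=24
p_obs = C(13,8)·C(11,4)/C(24,12); sum pmf over tables with pmf ≤ p_obs
p-value (two-sided) = 0.41365
At α=0.1: p ≥ α → fail to reject H₀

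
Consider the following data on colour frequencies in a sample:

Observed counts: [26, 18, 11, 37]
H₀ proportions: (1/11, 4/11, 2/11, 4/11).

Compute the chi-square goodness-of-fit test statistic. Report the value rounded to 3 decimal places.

n = 92; E_i = n·p_i = [8.36, 33.45, 16.73, 33.45]
χ² = (26−8.36)²/8.36 + (18−33.45)²/33.45 + (11−16.73)²/16.73 + (37−33.45)²/33.45 = 46.6658
df = 3

test statistic = 46.666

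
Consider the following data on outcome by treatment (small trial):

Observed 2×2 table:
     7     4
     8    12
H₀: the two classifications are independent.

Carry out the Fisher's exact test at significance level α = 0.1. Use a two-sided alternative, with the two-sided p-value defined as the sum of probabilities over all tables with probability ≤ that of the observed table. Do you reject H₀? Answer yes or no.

reject H₀: no

Margins: r₁=11, r₂=20, c₁=15, c₂=16, n=31
p_obs = C(11,7)·C(20,8)/C(31,15); sum pmf over tables with pmf ≤ p_obs
p-value (two-sided) = 0.27337
At α=0.1: p ≥ α → fail to reject H₀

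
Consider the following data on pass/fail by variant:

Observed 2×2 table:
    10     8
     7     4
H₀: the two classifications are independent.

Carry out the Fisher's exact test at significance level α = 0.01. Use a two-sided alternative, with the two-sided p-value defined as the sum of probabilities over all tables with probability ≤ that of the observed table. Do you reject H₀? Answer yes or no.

Margins: r₁=18, r₂=11, c₁=17, c₂=12, n=29
p_obs = C(18,10)·C(11,7)/C(29,17); sum pmf over tables with pmf ≤ p_obs
p-value (two-sided) = 0.71669
At α=0.01: p ≥ α → fail to reject H₀

reject H₀: no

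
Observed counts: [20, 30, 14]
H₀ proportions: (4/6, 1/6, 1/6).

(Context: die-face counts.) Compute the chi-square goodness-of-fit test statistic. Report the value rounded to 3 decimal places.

test statistic = 48.125

n = 64; E_i = n·p_i = [42.67, 10.67, 10.67]
χ² = (20−42.67)²/42.67 + (30−10.67)²/10.67 + (14−10.67)²/10.67 = 48.1250
df = 2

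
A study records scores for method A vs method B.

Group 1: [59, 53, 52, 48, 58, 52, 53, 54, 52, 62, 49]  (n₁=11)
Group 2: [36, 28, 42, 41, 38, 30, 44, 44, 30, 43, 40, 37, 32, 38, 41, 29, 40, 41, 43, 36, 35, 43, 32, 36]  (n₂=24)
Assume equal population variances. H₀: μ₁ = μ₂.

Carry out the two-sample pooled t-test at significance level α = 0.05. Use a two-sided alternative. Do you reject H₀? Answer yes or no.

x̄₁=53.818, s₁=4.238, n₁=11
x̄₂=37.458, s₂=5.082, n₂=24
s_p² = [10·4.238² + 23·5.082²]/33 = 23.4423
SE = √(s_p²·(1/11+1/24)) = 1.7629
t = (53.818−37.458)/1.7629 = 9.2800
df = 33
p-value (two-sided) = 0.00000
At α=0.05: p < α → reject H₀

reject H₀: yes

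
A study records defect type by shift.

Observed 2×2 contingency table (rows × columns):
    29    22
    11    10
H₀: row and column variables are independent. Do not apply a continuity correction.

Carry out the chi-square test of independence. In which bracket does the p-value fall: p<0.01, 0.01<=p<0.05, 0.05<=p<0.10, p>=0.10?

Row totals [51, 21], col totals [40, 32], n=72
χ² = (29−28.33)²/28.33 + (22−22.67)²/22.67 + (11−11.67)²/11.67 + (10−9.33)²/9.33 = 0.1210
df = 1
p-value (upper-tail) = 0.72794
→ bracket: p>=0.10

p-value bracket: p>=0.10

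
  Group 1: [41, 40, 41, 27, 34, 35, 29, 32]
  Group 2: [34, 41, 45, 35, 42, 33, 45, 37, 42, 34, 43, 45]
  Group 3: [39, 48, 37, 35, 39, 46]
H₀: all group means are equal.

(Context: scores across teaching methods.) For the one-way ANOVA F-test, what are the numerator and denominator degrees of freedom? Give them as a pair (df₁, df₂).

degrees of freedom = [2, 23]

k = 3 groups, N = 26 total
df = (k−1, N−k) = (3−1, 26−3) = (2, 23)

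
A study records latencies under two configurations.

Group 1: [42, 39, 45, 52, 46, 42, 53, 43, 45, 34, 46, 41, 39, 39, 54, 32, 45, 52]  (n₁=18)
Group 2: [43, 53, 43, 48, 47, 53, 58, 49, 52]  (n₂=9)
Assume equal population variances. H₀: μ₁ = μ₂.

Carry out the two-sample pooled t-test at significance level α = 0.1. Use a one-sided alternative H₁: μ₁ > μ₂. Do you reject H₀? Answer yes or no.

x̄₁=43.833, s₁=6.214, n₁=18
x̄₂=49.556, s₂=4.953, n₂=9
s_p² = [17·6.214² + 8·4.953²]/25 = 34.1089
SE = √(s_p²·(1/18+1/9)) = 2.3843
t = (43.833−49.556)/2.3843 = -2.4000
df = 25
p-value (one-sided, H₁ greater) = 0.98792
At α=0.1: p ≥ α → fail to reject H₀

reject H₀: no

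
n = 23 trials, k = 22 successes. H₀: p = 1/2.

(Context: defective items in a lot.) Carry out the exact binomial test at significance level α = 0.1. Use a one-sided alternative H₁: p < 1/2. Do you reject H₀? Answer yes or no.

Exact binomial: n=23, k=22, p₀=1/2=0.5000
P(X≤22) from Σ C(n,i)·p₀^i·(1−p₀)^(n−i)
p-value (one-sided, H₁ less) = 1.00000
At α=0.1: p ≥ α → fail to reject H₀

reject H₀: no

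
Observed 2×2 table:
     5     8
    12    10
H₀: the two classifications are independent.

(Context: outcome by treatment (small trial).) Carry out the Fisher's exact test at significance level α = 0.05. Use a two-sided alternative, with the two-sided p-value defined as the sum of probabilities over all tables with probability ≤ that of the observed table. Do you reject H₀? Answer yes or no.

reject H₀: no

Margins: r₁=13, r₂=22, c₁=17, c₂=18, n=35
p_obs = C(13,5)·C(22,12)/C(35,17); sum pmf over tables with pmf ≤ p_obs
p-value (two-sided) = 0.48868
At α=0.05: p ≥ α → fail to reject H₀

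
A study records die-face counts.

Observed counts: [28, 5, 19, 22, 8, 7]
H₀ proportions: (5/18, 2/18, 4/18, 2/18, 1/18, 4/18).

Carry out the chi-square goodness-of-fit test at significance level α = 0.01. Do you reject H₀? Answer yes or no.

reject H₀: yes

n = 89; E_i = n·p_i = [24.72, 9.89, 19.78, 9.89, 4.94, 19.78]
χ² = (28−24.72)²/24.72 + (5−9.89)²/9.89 + (19−19.78)²/19.78 + (22−9.89)²/9.89 + (8−4.94)²/4.94 + (7−19.78)²/19.78 = 27.8584
df = 5
p-value (upper-tail) = 0.00004
At α=0.01: p < α → reject H₀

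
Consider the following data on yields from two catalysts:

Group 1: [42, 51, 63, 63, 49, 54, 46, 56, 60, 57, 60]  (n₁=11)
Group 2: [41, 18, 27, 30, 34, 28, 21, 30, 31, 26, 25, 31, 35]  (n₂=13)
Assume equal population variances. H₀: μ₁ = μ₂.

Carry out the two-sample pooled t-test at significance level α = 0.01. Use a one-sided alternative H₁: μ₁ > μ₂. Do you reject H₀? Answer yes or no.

x̄₁=54.636, s₁=6.961, n₁=11
x̄₂=29.000, s₂=5.986, n₂=13
s_p² = [10·6.961² + 12·5.986²]/22 = 41.5702
SE = √(s_p²·(1/11+1/13)) = 2.6414
t = (54.636−29.000)/2.6414 = 9.7057
df = 22
p-value (one-sided, H₁ greater) = 0.00000
At α=0.01: p < α → reject H₀

reject H₀: yes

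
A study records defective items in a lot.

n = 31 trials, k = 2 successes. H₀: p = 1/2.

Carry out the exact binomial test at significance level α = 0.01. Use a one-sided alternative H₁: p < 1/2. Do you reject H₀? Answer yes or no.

reject H₀: yes

Exact binomial: n=31, k=2, p₀=1/2=0.5000
P(X≤2) from Σ C(n,i)·p₀^i·(1−p₀)^(n−i)
p-value (one-sided, H₁ less) = 0.00000
At α=0.01: p < α → reject H₀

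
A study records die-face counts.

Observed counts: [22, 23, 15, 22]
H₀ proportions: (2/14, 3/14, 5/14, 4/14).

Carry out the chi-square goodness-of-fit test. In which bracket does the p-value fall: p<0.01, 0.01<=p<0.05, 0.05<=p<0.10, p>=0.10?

n = 82; E_i = n·p_i = [11.71, 17.57, 29.29, 23.43]
χ² = (22−11.71)²/11.71 + (23−17.57)²/17.57 + (15−29.29)²/29.29 + (22−23.43)²/23.43 = 17.7642
df = 3
p-value (upper-tail) = 0.00049
→ bracket: p<0.01

p-value bracket: p<0.01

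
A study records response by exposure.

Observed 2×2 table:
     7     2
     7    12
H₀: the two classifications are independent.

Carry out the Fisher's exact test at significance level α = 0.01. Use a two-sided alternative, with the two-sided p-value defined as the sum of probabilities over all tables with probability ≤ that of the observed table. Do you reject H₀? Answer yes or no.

reject H₀: no

Margins: r₁=9, r₂=19, c₁=14, c₂=14, n=28
p_obs = C(9,7)·C(19,7)/C(28,14); sum pmf over tables with pmf ≤ p_obs
p-value (two-sided) = 0.10319
At α=0.01: p ≥ α → fail to reject H₀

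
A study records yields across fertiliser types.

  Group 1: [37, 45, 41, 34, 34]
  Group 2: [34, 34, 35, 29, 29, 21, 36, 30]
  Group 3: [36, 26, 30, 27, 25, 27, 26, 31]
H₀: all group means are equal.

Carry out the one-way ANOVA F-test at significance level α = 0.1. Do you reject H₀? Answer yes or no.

reject H₀: yes

Group means [38.20, 31.00, 28.50], grand mean 31.762
SSB = Σnᵢ(x̄ᵢ−x̄)² = 297.010; SSW = ΣΣ(x−x̄ᵢ)² = 352.800
MSB = 297.010/2 = 148.5048; MSW = 352.800/18 = 19.6000
F = MSB/MSW = 7.5768
df = (2, 18)
p-value (upper-tail) = 0.00410
At α=0.1: p < α → reject H₀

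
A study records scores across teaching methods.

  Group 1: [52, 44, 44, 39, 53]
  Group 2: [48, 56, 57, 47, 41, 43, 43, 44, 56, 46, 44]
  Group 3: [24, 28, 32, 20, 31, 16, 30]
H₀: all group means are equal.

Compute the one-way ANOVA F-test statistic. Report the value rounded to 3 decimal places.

test statistic = 31.826

Group means [46.40, 47.73, 25.86], grand mean 40.783
SSB = Σnᵢ(x̄ᵢ−x̄)² = 2247.674; SSW = ΣΣ(x−x̄ᵢ)² = 706.239
MSB = 2247.674/2 = 1123.8370; MSW = 706.239/20 = 35.3119
F = MSB/MSW = 31.8260
df = (2, 20)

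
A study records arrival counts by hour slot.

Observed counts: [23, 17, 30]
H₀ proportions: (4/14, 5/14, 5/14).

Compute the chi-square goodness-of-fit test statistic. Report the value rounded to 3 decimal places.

n = 70; E_i = n·p_i = [20.00, 25.00, 25.00]
χ² = (23−20.00)²/20.00 + (17−25.00)²/25.00 + (30−25.00)²/25.00 = 4.0100
df = 2

test statistic = 4.010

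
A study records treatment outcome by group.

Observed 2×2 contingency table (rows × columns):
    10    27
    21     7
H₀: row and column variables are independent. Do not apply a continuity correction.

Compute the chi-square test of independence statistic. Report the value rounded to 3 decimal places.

test statistic = 14.704

Row totals [37, 28], col totals [31, 34], n=65
χ² = (10−17.65)²/17.65 + (27−19.35)²/19.35 + (21−13.35)²/13.35 + (7−14.65)²/14.65 = 14.7037
df = 1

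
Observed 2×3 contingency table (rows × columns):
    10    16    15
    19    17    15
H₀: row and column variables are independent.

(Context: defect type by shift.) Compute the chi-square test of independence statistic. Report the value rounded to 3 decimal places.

Row totals [41, 51], col totals [29, 33, 30], n=92
χ² = (10−12.92)²/12.92 + (16−14.71)²/14.71 + (15−13.37)²/13.37 + (19−16.08)²/16.08 + (17−18.29)²/18.29 + (15−16.63)²/16.63 = 1.7572
df = 2

test statistic = 1.757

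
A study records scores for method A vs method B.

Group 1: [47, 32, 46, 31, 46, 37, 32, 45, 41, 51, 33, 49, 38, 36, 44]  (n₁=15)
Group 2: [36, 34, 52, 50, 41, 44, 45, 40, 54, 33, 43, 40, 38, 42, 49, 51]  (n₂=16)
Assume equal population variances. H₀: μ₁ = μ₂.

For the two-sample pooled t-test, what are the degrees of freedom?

df = n₁ + n₂ − 2 = 15 + 16 − 2 = 29

degrees of freedom = 29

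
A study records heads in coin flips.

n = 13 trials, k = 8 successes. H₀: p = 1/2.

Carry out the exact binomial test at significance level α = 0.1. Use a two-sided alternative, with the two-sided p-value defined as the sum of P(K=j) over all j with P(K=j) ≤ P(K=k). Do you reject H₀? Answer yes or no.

Exact binomial: n=13, k=8, p₀=1/2=0.5000
P(X=j) = C(n,j)·p₀^j·(1−p₀)^(n−j); p = Σ P(X=j) over j with P(X=j) ≤ P(X=8)
p-value (two-sided) = 0.58105
At α=0.1: p ≥ α → fail to reject H₀

reject H₀: no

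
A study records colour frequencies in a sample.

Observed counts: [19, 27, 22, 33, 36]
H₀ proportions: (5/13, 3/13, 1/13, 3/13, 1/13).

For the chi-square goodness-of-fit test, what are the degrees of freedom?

degrees of freedom = 4

df = k − 1 = 5 − 1 = 4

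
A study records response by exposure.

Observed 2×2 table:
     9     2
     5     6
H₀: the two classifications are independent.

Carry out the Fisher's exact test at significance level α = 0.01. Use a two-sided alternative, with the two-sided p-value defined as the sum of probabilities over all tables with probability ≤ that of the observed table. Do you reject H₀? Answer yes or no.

reject H₀: no

Margins: r₁=11, r₂=11, c₁=14, c₂=8, n=22
p_obs = C(11,9)·C(11,5)/C(22,14); sum pmf over tables with pmf ≤ p_obs
p-value (two-sided) = 0.18266
At α=0.01: p ≥ α → fail to reject H₀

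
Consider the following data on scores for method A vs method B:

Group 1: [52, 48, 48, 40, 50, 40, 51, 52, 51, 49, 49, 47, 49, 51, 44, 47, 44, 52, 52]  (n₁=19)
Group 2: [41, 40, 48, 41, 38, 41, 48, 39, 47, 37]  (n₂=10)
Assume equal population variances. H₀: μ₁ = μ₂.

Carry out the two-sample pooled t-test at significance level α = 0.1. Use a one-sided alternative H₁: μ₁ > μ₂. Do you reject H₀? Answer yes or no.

x̄₁=48.211, s₁=3.794, n₁=19
x̄₂=42.000, s₂=4.137, n₂=10
s_p² = [18·3.794² + 9·4.137²]/27 = 15.3021
SE = √(s_p²·(1/19+1/10)) = 1.5283
t = (48.211−42.000)/1.5283 = 4.0638
df = 27
p-value (one-sided, H₁ greater) = 0.00019
At α=0.1: p < α → reject H₀

reject H₀: yes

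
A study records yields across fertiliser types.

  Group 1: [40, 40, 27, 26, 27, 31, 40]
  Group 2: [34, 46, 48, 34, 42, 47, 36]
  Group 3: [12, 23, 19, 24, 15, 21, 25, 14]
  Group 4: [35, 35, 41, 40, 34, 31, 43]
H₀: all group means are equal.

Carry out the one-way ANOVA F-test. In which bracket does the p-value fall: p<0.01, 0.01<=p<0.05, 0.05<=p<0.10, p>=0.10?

Group means [33.00, 41.00, 19.12, 37.00], grand mean 32.069
SSB = Σnᵢ(x̄ᵢ−x̄)² = 2074.987; SSW = ΣΣ(x−x̄ᵢ)² = 790.875
MSB = 2074.987/3 = 691.6624; MSW = 790.875/25 = 31.6350
F = MSB/MSW = 21.8638
df = (3, 25)
p-value (upper-tail) = 0.00000
→ bracket: p<0.01

p-value bracket: p<0.01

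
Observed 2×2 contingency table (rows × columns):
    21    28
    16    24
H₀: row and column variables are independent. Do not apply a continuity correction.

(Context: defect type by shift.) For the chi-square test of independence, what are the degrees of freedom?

df = (r−1)(c−1) = (2−1)·(2−1) = 1

degrees of freedom = 1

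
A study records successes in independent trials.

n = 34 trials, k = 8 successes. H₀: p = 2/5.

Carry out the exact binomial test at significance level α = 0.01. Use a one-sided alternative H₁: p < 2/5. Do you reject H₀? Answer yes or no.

reject H₀: no

Exact binomial: n=34, k=8, p₀=2/5=0.4000
P(X≤8) from Σ C(n,i)·p₀^i·(1−p₀)^(n−i)
p-value (one-sided, H₁ less) = 0.03407
At α=0.01: p ≥ α → fail to reject H₀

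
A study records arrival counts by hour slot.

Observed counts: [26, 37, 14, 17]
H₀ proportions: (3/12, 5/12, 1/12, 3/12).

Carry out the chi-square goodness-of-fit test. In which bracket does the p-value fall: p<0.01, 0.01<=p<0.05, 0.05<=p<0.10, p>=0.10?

p-value bracket: 0.05<=p<0.10

n = 94; E_i = n·p_i = [23.50, 39.17, 7.83, 23.50]
χ² = (26−23.50)²/23.50 + (37−39.17)²/39.17 + (14−7.83)²/7.83 + (17−23.50)²/23.50 = 7.0383
df = 3
p-value (upper-tail) = 0.07069
→ bracket: 0.05<=p<0.10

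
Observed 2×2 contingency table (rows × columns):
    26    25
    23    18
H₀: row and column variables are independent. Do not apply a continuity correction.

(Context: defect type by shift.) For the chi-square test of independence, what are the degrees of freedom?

degrees of freedom = 1

df = (r−1)(c−1) = (2−1)·(2−1) = 1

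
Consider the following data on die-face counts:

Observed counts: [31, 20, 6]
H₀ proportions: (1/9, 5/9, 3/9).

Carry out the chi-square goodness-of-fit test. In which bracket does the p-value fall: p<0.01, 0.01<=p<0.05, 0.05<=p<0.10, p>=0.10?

p-value bracket: p<0.01

n = 57; E_i = n·p_i = [6.33, 31.67, 19.00]
χ² = (31−6.33)²/6.33 + (20−31.67)²/31.67 + (6−19.00)²/19.00 = 109.2632
df = 2
p-value (upper-tail) = 0.00000
→ bracket: p<0.01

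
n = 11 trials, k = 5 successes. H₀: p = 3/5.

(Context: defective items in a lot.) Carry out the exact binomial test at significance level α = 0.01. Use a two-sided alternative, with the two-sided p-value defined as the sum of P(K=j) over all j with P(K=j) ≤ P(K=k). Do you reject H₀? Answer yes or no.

reject H₀: no

Exact binomial: n=11, k=5, p₀=3/5=0.6000
P(X=j) = C(n,j)·p₀^j·(1−p₀)^(n−j); p = Σ P(X=j) over j with P(X=j) ≤ P(X=5)
p-value (two-sided) = 0.36542
At α=0.01: p ≥ α → fail to reject H₀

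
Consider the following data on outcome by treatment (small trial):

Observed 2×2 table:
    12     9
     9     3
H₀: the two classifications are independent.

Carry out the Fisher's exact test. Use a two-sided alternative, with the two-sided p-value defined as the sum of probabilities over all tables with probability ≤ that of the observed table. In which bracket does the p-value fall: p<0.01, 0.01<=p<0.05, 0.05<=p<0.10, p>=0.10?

Margins: r₁=21, r₂=12, c₁=21, c₂=12, n=33
p_obs = C(21,12)·C(12,9)/C(33,21); sum pmf over tables with pmf ≤ p_obs
p-value (two-sided) = 0.45656
→ bracket: p>=0.10

p-value bracket: p>=0.10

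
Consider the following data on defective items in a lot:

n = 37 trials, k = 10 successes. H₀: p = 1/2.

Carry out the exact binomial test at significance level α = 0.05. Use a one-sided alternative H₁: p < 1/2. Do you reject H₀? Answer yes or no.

Exact binomial: n=37, k=10, p₀=1/2=0.5000
P(X≤10) from Σ C(n,i)·p₀^i·(1−p₀)^(n−i)
p-value (one-sided, H₁ less) = 0.00382
At α=0.05: p < α → reject H₀

reject H₀: yes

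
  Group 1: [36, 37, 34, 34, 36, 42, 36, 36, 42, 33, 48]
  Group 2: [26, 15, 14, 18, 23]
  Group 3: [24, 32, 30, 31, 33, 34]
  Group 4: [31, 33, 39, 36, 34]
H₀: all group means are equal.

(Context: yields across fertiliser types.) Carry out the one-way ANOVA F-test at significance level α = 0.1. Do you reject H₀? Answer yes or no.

Group means [37.64, 19.20, 30.67, 34.60], grand mean 32.111
SSB = Σnᵢ(x̄ᵢ−x̄)² = 1212.788; SSW = ΣΣ(x−x̄ᵢ)² = 411.879
MSB = 1212.788/3 = 404.2626; MSW = 411.879/23 = 17.9078
F = MSB/MSW = 22.5747
df = (3, 23)
p-value (upper-tail) = 0.00000
At α=0.1: p < α → reject H₀

reject H₀: yes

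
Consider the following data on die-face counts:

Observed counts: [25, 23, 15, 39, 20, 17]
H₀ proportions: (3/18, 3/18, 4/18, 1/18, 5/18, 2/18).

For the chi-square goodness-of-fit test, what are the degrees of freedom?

degrees of freedom = 5

df = k − 1 = 6 − 1 = 5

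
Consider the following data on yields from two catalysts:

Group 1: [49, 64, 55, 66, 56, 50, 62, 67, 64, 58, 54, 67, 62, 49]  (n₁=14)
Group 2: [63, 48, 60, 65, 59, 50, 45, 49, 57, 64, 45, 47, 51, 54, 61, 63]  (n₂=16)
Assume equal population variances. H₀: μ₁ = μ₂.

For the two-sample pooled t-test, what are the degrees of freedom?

degrees of freedom = 28

df = n₁ + n₂ − 2 = 14 + 16 − 2 = 28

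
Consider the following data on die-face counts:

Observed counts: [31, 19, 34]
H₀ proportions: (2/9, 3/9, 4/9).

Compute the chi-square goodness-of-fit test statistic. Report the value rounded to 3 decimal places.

test statistic = 11.339

n = 84; E_i = n·p_i = [18.67, 28.00, 37.33]
χ² = (31−18.67)²/18.67 + (19−28.00)²/28.00 + (34−37.33)²/37.33 = 11.3393
df = 2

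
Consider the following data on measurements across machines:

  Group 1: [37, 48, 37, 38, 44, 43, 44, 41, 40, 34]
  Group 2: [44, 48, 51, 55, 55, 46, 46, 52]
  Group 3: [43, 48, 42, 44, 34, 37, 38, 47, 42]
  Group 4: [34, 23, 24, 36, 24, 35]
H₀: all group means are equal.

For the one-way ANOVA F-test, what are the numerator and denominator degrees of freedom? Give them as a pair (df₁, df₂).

k = 4 groups, N = 33 total
df = (k−1, N−k) = (4−1, 33−4) = (3, 29)

degrees of freedom = [3, 29]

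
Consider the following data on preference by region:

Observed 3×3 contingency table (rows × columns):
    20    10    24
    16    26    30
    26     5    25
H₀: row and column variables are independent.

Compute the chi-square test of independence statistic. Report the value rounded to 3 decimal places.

test statistic = 16.580

Row totals [54, 72, 56], col totals [62, 41, 79], n=182
χ² = (20−18.40)²/18.40 + (10−12.16)²/12.16 + (24−23.44)²/23.44 + (16−24.53)²/24.53 + (26−16.22)²/16.22 + (30−31.25)²/31.25 + (26−19.08)²/19.08 + (5−12.62)²/12.62 + (25−24.31)²/24.31 = 16.5800
df = 4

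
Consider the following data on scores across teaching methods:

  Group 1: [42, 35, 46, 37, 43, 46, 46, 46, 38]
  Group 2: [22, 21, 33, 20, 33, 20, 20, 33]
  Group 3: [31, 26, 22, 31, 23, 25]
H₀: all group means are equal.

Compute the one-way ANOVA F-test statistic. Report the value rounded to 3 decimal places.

Group means [42.11, 25.25, 26.33], grand mean 32.130
SSB = Σnᵢ(x̄ᵢ−x̄)² = 1476.886; SSW = ΣΣ(x−x̄ᵢ)² = 521.722
MSB = 1476.886/2 = 738.4432; MSW = 521.722/20 = 26.0861
F = MSB/MSW = 28.3079
df = (2, 20)

test statistic = 28.308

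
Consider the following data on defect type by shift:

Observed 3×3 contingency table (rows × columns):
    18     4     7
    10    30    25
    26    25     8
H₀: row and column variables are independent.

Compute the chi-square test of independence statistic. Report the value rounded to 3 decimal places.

test statistic = 27.676

Row totals [29, 65, 59], col totals [54, 59, 40], n=153
χ² = (18−10.24)²/10.24 + (4−11.18)²/11.18 + (7−7.58)²/7.58 + (10−22.94)²/22.94 + (30−25.07)²/25.07 + (25−16.99)²/16.99 + (26−20.82)²/20.82 + (25−22.75)²/22.75 + (8−15.42)²/15.42 = 27.6758
df = 4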